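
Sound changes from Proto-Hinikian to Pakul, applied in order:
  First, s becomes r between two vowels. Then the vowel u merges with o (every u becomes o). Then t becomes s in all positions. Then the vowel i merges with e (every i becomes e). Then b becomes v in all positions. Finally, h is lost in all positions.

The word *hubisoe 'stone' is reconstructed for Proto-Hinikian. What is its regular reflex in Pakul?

Pakul: *hubisoe > hubiroe > hobiroe > hoberoe > hoveroe > overoe  (by rhotacism, vowel merger, vowel merger, unconditioned shift, h-loss)

overoe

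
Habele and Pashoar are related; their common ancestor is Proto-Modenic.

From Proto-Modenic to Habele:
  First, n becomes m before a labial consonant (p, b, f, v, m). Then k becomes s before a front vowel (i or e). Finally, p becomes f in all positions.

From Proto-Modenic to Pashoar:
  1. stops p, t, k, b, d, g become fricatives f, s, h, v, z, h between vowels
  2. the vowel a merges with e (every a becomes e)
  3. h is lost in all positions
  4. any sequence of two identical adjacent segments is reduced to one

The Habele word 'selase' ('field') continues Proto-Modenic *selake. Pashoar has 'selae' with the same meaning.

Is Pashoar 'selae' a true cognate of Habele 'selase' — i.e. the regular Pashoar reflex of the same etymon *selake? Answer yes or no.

no

Derive the expected Pashoar reflex of *selake:
Pashoar: start from *selake.
  rule 1 (intervocalic lenition): selake → selahe
  rule 2 (vowel merger): selahe → selehe
  rule 3 (h-loss): selehe → selee
  rule 4 (degemination): selee → sele
  ⇒ Pashoar sele
The regular Pashoar reflex would be 'sele', but the attested form is 'selae'. The correspondence is irregular, so they are not cognates (the Pashoar form has a different source).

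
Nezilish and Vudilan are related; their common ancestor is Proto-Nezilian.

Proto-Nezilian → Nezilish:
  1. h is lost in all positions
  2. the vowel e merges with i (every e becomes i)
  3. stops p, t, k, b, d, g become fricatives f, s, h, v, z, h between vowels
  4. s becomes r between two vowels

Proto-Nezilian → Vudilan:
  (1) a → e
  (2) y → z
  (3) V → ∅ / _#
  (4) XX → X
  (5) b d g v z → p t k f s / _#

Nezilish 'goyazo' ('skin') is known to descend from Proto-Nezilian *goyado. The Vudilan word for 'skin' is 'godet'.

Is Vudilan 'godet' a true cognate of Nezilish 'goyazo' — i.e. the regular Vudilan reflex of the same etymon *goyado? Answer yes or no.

no

Derive the expected Vudilan reflex of *goyado:
Vudilan: start from *goyado.
  rule 1 (vowel merger): goyado → goyedo
  rule 2 (unconditioned shift): goyedo → gozedo
  rule 3 (apocope): gozedo → gozed
  rule 4: no change — gozed
  rule 5 (final devoicing): gozed → gozet
  ⇒ Vudilan gozet
The regular Vudilan reflex would be 'gozet', but the attested form is 'godet'. The correspondence is irregular, so they are not cognates (the Vudilan form has a different source).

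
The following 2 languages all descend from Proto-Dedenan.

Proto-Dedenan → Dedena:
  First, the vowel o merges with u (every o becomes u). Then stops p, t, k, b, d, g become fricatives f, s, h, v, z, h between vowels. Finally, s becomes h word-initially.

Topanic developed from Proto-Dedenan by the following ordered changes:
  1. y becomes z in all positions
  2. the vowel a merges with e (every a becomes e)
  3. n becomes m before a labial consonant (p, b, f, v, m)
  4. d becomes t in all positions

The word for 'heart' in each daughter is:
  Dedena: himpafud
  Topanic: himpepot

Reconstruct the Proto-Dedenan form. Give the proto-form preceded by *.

*himpapod

Position 7: Dedena has u, Topanic has o. Topanic preserves o here (none of its changes turn any other segment into o), so the proto-segment is *o.
Position 5: Dedena has a, Topanic has e. Dedena preserves a here (none of its changes turn any other segment into a), so the proto-segment is *a.
Position 8: Dedena has d, Topanic has t. Dedena preserves d here (none of its changes turn any other segment into d), so the proto-segment is *d.
Verify the candidate proto-form against each daughter:
Dedena: start from *himpapod.
  rule 1 (vowel merger): himpapod → himpapud
  rule 2 (intervocalic lenition): himpapud → himpafud
  rule 3: no change — himpafud
  ⇒ Dedena himpafud
Topanic: *himpapod
  himpapod (rule 1 does not apply)
  himpapod → himpepod   [vowel merger]
  himpepod (rule 3 does not apply)
  himpepod → himpepot   [unconditioned shift]
  giving Topanic himpepot.
Only *himpapod yields all of Dedena himpafud, Topanic himpepot.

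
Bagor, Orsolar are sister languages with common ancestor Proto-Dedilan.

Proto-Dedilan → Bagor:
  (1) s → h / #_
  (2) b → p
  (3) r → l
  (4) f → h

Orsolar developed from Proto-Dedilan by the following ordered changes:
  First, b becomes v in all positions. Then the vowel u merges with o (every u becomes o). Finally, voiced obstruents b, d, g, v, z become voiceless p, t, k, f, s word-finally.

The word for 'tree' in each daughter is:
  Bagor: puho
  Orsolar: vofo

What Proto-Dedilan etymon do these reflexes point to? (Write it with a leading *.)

*bufo

Position 3: Bagor has h, Orsolar has f. Taking the neighbouring segments as reconstructed: Bagor h could go back to *f or *h; Orsolar f can only go back to *f — the one source consistent with every daughter is *f.
Position 1: Bagor has p, Orsolar has v. Taking the neighbouring segments as reconstructed: Bagor p could go back to *p or *b; Orsolar v could go back to *b or *v — the one source consistent with every daughter is *b.
Position 2: Bagor has u, Orsolar has o. Bagor preserves u here (none of its changes turn any other segment into u), so the proto-segment is *u.
This points to *bufo. Verify forward in each daughter:
Bagor: start from *bufo.
  rule 1: no change — bufo
  rule 2 (unconditioned shift): bufo → pufo
  rule 3: no change — pufo
  rule 4 (unconditioned shift): pufo → puho
  ⇒ Bagor puho
Orsolar: *bufo > vufo > vofo  (by unconditioned shift, vowel merger)
Only *bufo yields all of Bagor puho, Orsolar vofo.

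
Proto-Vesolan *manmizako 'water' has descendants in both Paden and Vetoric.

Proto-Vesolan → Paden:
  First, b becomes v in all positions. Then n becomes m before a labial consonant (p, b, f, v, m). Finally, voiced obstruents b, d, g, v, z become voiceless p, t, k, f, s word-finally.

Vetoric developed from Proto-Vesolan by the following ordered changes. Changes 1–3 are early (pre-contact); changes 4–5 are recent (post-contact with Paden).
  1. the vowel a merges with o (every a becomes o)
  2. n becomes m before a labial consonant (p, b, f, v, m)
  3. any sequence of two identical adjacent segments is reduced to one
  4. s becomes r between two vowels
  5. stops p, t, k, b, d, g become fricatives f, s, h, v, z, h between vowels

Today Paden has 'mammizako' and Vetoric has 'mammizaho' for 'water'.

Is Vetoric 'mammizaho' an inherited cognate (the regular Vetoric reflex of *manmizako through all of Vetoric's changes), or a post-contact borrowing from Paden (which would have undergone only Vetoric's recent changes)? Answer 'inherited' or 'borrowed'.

borrowed

If inherited, *manmizako would pass through all of Vetoric's changes:
Vetoric: start from *manmizako.
  rule 1 (vowel merger): manmizako → monmizoko
  rule 2 (nasal place assimilation): monmizoko → mommizoko
  rule 3 (degemination): mommizoko → momizoko
  rule 4: no change — momizoko
  rule 5 (intervocalic lenition): momizoko → momizoho
  ⇒ Vetoric momizoho
If borrowed from Paden 'mammizako' after the early changes, it would undergo only the recent ones:
  rule 4 (rhotacism): no change (mammizako)
  rule 5 (intervocalic lenition): mammizako → mammizaho
  ⇒ as a loan: mammizaho
Vetoric 'mammizaho' matches the loan outcome 'mammizaho', not the inherited 'momizoho' — it skipped the early Vetoric changes, so it was borrowed from Paden.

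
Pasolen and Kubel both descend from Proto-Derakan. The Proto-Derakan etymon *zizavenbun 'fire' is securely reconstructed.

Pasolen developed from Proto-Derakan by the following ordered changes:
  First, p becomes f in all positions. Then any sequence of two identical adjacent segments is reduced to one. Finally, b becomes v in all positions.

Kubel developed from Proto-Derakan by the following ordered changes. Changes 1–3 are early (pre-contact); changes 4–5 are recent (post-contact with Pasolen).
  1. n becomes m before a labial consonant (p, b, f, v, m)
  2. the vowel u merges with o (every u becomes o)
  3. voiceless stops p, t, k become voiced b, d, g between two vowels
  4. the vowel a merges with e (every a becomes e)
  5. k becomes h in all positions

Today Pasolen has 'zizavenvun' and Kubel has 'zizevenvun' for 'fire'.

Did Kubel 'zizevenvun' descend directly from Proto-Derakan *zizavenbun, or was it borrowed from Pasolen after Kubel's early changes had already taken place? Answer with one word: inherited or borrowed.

borrowed

If inherited, *zizavenbun would pass through all of Kubel's changes:
Kubel: start from *zizavenbun.
  rule 1 (nasal place assimilation): zizavenbun → zizavembun
  rule 2 (vowel merger): zizavembun → zizavembon
  rule 3: no change — zizavembon
  rule 4 (vowel merger): zizavembon → zizevembon
  rule 5: no change — zizevembon
  ⇒ Kubel zizevembon
If borrowed from Pasolen 'zizavenvun' after the early changes, it would undergo only the recent ones:
  rule 4 (vowel merger): zizavenvun → zizevenvun
  rule 5 (unconditioned shift): no change (zizevenvun)
  ⇒ as a loan: zizevenvun
Kubel 'zizevenvun' matches the loan outcome 'zizevenvun', not the inherited 'zizevembon' — it skipped the early Kubel changes, so it was borrowed from Pasolen.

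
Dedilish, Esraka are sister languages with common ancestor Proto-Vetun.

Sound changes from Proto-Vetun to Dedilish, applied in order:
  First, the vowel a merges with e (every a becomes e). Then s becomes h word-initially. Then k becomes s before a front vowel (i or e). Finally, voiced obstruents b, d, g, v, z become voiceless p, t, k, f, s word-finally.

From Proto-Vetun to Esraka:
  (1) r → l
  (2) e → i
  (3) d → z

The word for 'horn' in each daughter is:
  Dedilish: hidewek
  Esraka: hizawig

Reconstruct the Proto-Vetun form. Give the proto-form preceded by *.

Position 6: Dedilish has e, Esraka has i. Taking the neighbouring segments as reconstructed: Dedilish e could go back to *a or *e; Esraka i could go back to *e or *i — the one source consistent with every daughter is *e.
Position 3: Dedilish has d, Esraka has z. Dedilish preserves d here (none of its changes turn any other segment into d), so the proto-segment is *d.
Position 4: Dedilish has e, Esraka has a. Esraka preserves a here (none of its changes turn any other segment into a), so the proto-segment is *a.
This points to *hidaweg. Verify forward in each daughter:
Dedilish: *hidaweg > hideweg > hidewek  (by vowel merger, final devoicing)
Esraka: *hidaweg
  hidaweg (rule 1 does not apply)
  hidaweg → hidawig   [vowel merger]
  hidawig → hizawig   [unconditioned shift]
  giving Esraka hizawig.
*hidaweg is the unique common source.

*hidaweg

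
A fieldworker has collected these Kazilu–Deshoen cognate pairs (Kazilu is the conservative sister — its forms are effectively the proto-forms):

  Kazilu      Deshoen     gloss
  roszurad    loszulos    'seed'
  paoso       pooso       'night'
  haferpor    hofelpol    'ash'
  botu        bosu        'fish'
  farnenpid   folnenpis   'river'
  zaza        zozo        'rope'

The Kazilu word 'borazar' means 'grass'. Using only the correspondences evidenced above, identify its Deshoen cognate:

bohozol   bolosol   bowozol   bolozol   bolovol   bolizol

bolozol

roszurad ~ loszulos — Kazilu r corresponds to Deshoen l between vowels (before a back vowel).
roszurad ~ loszulos, zaza ~ zozo — Kazilu a corresponds to Deshoen o after a consonant, before a consonant other than r, m, n, p, b, f, v.
farnenpid ~ folnenpis — Kazilu a corresponds to Deshoen o after a consonant, before r.
haferpor ~ hofelpol — Kazilu r corresponds to Deshoen l word-finally.
Applying these to Kazilu 'borazar':
  borazar → bolazar   (r→l between vowels (before a back vowel))
  bolazar → bolozar   (a→o after a consonant, before a consonant other than r, m, n, p, b, f, v)
  bolozar → bolozor   (a→o after a consonant, before r)
  bolozor → bolozol   (r→l word-finally)
So the Deshoen cognate is 'bolozol'.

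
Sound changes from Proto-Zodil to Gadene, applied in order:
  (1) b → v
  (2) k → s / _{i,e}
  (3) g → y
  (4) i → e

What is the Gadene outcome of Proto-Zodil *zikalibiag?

Gadene: *zikalibiag > zikaliviag > zikaliviay > zekaleveay  (by unconditioned shift, unconditioned shift, vowel merger)

zekaleveay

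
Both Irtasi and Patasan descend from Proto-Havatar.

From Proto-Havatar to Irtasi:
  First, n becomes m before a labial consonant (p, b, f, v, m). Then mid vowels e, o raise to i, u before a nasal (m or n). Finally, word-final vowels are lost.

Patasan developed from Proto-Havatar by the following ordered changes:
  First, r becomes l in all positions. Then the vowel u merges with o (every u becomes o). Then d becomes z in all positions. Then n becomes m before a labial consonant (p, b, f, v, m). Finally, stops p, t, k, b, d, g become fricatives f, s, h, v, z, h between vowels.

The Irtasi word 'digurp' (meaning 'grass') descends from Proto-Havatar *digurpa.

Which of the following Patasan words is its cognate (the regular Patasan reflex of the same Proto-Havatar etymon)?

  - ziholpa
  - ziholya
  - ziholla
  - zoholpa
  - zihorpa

ziholpa

Patasan: *digurpa
  digurpa → digulpa   [unconditioned shift]
  digulpa → digolpa   [vowel merger]
  digolpa → zigolpa   [unconditioned shift]
  zigolpa (rule 4 does not apply)
  zigolpa → ziholpa   [intervocalic lenition]
  giving Patasan ziholpa.
Only 'ziholpa' matches the regular Patasan development of *digurpa.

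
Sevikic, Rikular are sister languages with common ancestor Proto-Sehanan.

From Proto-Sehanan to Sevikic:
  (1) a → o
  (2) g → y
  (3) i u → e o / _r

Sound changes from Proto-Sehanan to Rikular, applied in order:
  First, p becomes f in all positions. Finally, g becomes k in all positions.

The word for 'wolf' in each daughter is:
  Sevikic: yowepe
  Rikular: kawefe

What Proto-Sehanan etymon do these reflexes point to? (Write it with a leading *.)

*gawepe

Position 1: Sevikic has y, Rikular has k. Taking the neighbouring segments as reconstructed: Sevikic y could go back to *g or *y; Rikular k could go back to *k or *g — the one source consistent with every daughter is *g.
Position 5: Sevikic has p, Rikular has f. Sevikic preserves p here (none of its changes turn any other segment into p), so the proto-segment is *p.
Position 2: Sevikic has o, Rikular has a. Rikular preserves a here (none of its changes turn any other segment into a), so the proto-segment is *a.
The remaining positions agree across the daughters. Check the candidate against every language:
Sevikic: *gawepe
  gawepe → gowepe   [vowel merger]
  gowepe → yowepe   [unconditioned shift]
  yowepe (rule 3 does not apply)
  giving Sevikic yowepe.
Rikular: *gawepe
  gawepe → gawefe   [unconditioned shift]
  gawefe → kawefe   [unconditioned shift]
  giving Rikular kawefe.
No other proto-form is consistent with every reflex, so the reconstruction is *gawepe.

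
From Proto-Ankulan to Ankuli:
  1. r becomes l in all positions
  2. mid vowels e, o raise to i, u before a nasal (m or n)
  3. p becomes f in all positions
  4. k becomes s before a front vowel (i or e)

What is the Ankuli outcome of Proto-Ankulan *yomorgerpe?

Ankuli: start from *yomorgerpe.
  rule 1 (unconditioned shift): yomorgerpe → yomolgelpe
  rule 2 (pre-nasal raising): yomolgelpe → yumolgelpe
  rule 3 (unconditioned shift): yumolgelpe → yumolgelfe
  rule 4: no change — yumolgelfe
  ⇒ Ankuli yumolgelfe

yumolgelfe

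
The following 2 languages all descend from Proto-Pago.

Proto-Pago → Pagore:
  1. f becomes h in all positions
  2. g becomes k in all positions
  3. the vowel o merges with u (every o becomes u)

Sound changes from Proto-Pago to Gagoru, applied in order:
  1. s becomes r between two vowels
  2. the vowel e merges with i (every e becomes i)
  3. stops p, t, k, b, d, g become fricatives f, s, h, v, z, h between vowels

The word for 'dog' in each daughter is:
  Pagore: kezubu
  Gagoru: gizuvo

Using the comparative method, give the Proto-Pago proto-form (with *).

*gezubo

Position 2: Pagore has e, Gagoru has i. Pagore preserves e here (none of its changes turn any other segment into e), so the proto-segment is *e.
Position 1: Pagore has k, Gagoru has g. Gagoru preserves g here (none of its changes turn any other segment into g), so the proto-segment is *g.
Continuing position by position gives *gezubo; check it forward:
Pagore: *gezubo > kezubo > kezubu  (by unconditioned shift, vowel merger)
Gagoru: *gezubo > gizubo > gizuvo  (by vowel merger, intervocalic lenition)
Only *gezubo yields all of Pagore kezubu, Gagoru gizuvo.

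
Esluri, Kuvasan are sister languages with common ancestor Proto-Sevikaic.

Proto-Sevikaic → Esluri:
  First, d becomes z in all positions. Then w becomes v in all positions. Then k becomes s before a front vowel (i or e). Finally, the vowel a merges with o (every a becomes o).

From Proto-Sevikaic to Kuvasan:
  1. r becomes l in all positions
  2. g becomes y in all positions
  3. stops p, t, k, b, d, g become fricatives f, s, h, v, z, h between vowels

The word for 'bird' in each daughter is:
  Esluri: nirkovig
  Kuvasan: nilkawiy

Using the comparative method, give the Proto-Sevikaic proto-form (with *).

Position 8: Esluri has g, Kuvasan has y. Esluri preserves g here (none of its changes turn any other segment into g), so the proto-segment is *g.
Position 5: Esluri has o, Kuvasan has a. Kuvasan preserves a here (none of its changes turn any other segment into a), so the proto-segment is *a.
Position 6: Esluri has v, Kuvasan has w. Kuvasan preserves w here (none of its changes turn any other segment into w), so the proto-segment is *w.
Verify the candidate proto-form against each daughter:
Esluri: *nirkawig
  nirkawig (rule 1 does not apply)
  nirkawig → nirkavig   [unconditioned shift]
  nirkavig (rule 3 does not apply)
  nirkavig → nirkovig   [vowel merger]
  giving Esluri nirkovig.
Kuvasan: start from *nirkawig.
  rule 1 (unconditioned shift): nirkawig → nilkawig
  rule 2 (unconditioned shift): nilkawig → nilkawiy
  rule 3: no change — nilkawiy
  ⇒ Kuvasan nilkawiy
No other proto-form is consistent with every reflex, so the reconstruction is *nirkawig.

*nirkawig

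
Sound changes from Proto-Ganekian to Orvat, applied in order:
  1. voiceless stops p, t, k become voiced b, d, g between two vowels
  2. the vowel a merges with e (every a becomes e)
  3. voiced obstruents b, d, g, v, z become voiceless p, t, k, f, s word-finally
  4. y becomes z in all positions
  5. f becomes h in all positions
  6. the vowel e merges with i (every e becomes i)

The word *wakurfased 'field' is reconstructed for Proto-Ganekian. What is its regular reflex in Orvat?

Orvat: *wakurfased > wagurfased > wegurfesed > wegurfeset > wegurheset > wigurhisit  (by intervocalic voicing, vowel merger, final devoicing, unconditioned shift, vowel merger)

wigurhisit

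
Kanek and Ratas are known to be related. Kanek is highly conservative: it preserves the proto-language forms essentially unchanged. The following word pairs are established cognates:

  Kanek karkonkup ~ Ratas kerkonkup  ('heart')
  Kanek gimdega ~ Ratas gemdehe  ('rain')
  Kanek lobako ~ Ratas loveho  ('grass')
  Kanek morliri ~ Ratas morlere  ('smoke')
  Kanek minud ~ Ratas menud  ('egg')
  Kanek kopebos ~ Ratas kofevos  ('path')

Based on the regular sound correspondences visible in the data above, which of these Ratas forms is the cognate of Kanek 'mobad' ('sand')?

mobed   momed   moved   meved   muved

moved

lobako ~ loveho — Kanek b corresponds to Ratas v between vowels (before a back vowel).
lobako ~ loveho — Kanek a corresponds to Ratas e after a consonant, before a consonant other than r, m, n, p, b, f, v.
Applying these to Kanek 'mobad':
  mobad → movad   (b→v between vowels (before a back vowel))
  movad → moved   (a→e after a consonant, before a consonant other than r, m, n, p, b, f, v)
So the Ratas cognate is 'moved'.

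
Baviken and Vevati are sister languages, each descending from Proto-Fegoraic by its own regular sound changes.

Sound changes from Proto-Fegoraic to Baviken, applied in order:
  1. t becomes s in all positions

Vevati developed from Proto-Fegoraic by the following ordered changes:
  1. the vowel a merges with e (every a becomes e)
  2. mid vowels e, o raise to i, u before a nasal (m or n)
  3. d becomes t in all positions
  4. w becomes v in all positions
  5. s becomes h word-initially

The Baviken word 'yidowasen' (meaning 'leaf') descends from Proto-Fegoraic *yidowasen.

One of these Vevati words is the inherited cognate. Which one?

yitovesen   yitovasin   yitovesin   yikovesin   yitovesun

yitovesin

Vevati: *yidowasen
  yidowasen → yidowesen   [vowel merger]
  yidowesen → yidowesin   [pre-nasal raising]
  yidowesin → yitowesin   [unconditioned shift]
  yitowesin → yitovesin   [unconditioned shift]
  yitovesin (rule 5 does not apply)
  giving Vevati yitovesin.
Among the options, 'yitovesin' alone shows every Vevati change applied in order.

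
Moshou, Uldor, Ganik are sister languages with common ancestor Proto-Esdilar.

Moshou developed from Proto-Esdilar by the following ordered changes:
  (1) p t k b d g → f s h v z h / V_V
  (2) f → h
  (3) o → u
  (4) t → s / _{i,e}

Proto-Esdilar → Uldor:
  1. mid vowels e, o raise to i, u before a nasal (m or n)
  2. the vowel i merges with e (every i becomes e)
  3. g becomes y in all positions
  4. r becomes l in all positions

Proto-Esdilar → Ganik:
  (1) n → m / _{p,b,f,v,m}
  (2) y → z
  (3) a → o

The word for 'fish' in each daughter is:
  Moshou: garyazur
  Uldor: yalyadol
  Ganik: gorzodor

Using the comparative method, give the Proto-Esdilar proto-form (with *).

*garyador

Position 3: Moshou has r, Uldor has l, Ganik has r. Moshou preserves r here (none of its changes turn any other segment into r), so the proto-segment is *r.
Position 1: Moshou has g, Uldor has y, Ganik has g. Moshou preserves g here (none of its changes turn any other segment into g), so the proto-segment is *g.
Position 7: Moshou has u, Uldor has o, Ganik has o. Uldor preserves o here (none of its changes turn any other segment into o), so the proto-segment is *o.
This points to *garyador. Verify forward in each daughter:
Moshou: *garyador
  garyador → garyazor   [intervocalic lenition]
  garyazor (rule 2 does not apply)
  garyazor → garyazur   [vowel merger]
  garyazur (rule 4 does not apply)
  giving Moshou garyazur.
Uldor: *garyador > yaryador > yalyadol  (by unconditioned shift, unconditioned shift)
Ganik: *garyador
  garyador (rule 1 does not apply)
  garyador → garzador   [unconditioned shift]
  garzador → gorzodor   [vowel merger]
  giving Ganik gorzodor.
*garyador is the unique common source.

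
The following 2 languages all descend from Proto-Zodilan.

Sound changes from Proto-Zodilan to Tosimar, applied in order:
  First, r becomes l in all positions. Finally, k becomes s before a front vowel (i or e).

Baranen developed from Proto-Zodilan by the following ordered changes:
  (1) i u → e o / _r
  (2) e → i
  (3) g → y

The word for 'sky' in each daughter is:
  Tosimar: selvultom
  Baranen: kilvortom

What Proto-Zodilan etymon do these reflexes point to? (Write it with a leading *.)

*kelvurtom

Position 6: Tosimar has l, Baranen has r. Baranen preserves r here (none of its changes turn any other segment into r), so the proto-segment is *r.
Position 2: Tosimar has e, Baranen has i. Tosimar preserves e here (none of its changes turn any other segment into e), so the proto-segment is *e.
Continuing position by position gives *kelvurtom; check it forward:
Tosimar: *kelvurtom > kelvultom > selvultom  (by unconditioned shift, palatalisation)
Baranen: start from *kelvurtom.
  rule 1 (pre-rhotic lowering): kelvurtom → kelvortom
  rule 2 (vowel merger): kelvortom → kilvortom
  rule 3: no change — kilvortom
  ⇒ Baranen kilvortom
No other proto-form is consistent with every reflex, so the reconstruction is *kelvurtom.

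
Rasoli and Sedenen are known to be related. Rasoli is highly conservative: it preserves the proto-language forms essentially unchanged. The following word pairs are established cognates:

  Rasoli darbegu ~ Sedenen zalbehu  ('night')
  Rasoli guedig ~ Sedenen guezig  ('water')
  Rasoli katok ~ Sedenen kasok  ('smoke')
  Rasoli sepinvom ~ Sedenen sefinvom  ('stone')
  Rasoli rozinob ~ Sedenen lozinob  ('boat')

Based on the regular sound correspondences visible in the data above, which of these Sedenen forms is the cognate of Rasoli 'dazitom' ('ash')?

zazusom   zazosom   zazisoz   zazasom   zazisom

darbegu ~ zalbehu — Rasoli d corresponds to Sedenen z word-initially before a back vowel.
katok ~ kasok — Rasoli t corresponds to Sedenen s between vowels (before a back vowel).
Applying these to Rasoli 'dazitom':
  dazitom → zazitom   (d→z word-initially before a back vowel)
  zazitom → zazisom   (t→s between vowels (before a back vowel))
So the Sedenen cognate is 'zazisom'.

zazisom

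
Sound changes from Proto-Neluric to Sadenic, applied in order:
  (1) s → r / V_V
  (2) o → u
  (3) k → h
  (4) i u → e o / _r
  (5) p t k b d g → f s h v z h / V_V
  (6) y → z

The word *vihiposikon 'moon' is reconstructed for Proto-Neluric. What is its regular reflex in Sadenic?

Sadenic: *vihiposikon > vihiporikon > vihipurikun > vihipurihun > vihiporihun > vihiforihun  (by rhotacism, vowel merger, unconditioned shift, pre-rhotic lowering, intervocalic lenition)

vihiforihun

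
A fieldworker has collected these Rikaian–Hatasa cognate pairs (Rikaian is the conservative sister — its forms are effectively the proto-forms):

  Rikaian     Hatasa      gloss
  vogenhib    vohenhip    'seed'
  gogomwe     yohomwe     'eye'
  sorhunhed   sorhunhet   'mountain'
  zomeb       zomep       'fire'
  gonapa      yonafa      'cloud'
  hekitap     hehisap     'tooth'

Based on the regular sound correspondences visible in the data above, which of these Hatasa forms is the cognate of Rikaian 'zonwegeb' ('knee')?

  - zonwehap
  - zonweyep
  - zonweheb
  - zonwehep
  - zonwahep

zonwehep

vogenhib ~ vohenhip — Rikaian g corresponds to Hatasa h between vowels (before a front vowel).
vogenhib ~ vohenhip, zomeb ~ zomep — Rikaian b corresponds to Hatasa p word-finally.
Applying these to Rikaian 'zonwegeb':
  zonwegeb → zonweheb   (g→h between vowels (before a front vowel))
  zonweheb → zonwehep   (b→p word-finally)
So the Hatasa cognate is 'zonwehep'.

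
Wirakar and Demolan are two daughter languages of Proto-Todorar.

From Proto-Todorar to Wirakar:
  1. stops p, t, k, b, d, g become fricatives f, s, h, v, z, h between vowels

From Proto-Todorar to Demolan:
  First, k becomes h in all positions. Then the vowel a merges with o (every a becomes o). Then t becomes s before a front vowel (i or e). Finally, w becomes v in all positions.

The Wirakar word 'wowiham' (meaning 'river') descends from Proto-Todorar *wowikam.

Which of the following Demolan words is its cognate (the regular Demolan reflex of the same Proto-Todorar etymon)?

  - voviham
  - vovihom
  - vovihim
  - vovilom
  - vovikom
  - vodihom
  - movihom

Demolan: start from *wowikam.
  rule 1 (unconditioned shift): wowikam → wowiham
  rule 2 (vowel merger): wowiham → wowihom
  rule 3: no change — wowihom
  rule 4 (unconditioned shift): wowihom → vovihom
  ⇒ Demolan vovihom
The other candidates each miss or misapply at least one Demolan change.

vovihom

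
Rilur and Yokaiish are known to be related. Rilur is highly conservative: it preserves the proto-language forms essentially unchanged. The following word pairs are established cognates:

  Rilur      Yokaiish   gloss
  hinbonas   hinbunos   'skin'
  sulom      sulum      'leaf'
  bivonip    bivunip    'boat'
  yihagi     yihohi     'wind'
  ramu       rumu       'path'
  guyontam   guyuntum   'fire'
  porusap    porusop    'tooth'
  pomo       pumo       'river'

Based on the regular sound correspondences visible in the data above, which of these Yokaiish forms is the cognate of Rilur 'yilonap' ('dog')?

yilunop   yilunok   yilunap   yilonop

hinbonas ~ hinbunos, bivonip ~ bivunip — Rilur o corresponds to Yokaiish u after a consonant, before a nasal.
porusap ~ porusop — Rilur a corresponds to Yokaiish o after a consonant, before a labial obstruent.
Applying these to Rilur 'yilonap':
  yilonap → yilunap   (o→u after a consonant, before a nasal)
  yilunap → yilunop   (a→o after a consonant, before a labial obstruent)
So the Yokaiish cognate is 'yilunop'.

yilunop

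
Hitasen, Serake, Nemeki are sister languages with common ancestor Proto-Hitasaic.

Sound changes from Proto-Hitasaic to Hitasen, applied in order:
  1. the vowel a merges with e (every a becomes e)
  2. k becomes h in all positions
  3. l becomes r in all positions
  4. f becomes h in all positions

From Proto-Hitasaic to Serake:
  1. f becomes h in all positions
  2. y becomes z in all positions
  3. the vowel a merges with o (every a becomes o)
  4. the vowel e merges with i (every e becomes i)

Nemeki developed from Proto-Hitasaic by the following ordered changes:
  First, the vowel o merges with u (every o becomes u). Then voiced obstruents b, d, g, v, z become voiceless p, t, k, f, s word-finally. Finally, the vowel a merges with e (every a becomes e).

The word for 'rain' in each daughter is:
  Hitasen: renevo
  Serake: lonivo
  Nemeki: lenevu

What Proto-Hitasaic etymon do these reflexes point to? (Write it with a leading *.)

*lanevo

Position 1: Hitasen has r, Serake has l, Nemeki has l. Serake preserves l here (none of its changes turn any other segment into l), so the proto-segment is *l.
Position 2: Hitasen has e, Serake has o, Nemeki has e. Taking the neighbouring segments as reconstructed: Hitasen e could go back to *a or *e; Serake o could go back to *a or *o; Nemeki e could go back to *a or *e — the one source consistent with every daughter is *a.
Position 6: Hitasen has o, Serake has o, Nemeki has u. Hitasen preserves o here (none of its changes turn any other segment into o), so the proto-segment is *o.
Verify the candidate proto-form against each daughter:
Hitasen: *lanevo > lenevo > renevo  (by vowel merger, unconditioned shift)
Serake: start from *lanevo.
  rule 1: no change — lanevo
  rule 2: no change — lanevo
  rule 3 (vowel merger): lanevo → lonevo
  rule 4 (vowel merger): lonevo → lonivo
  ⇒ Serake lonivo
Nemeki: *lanevo > lanevu > lenevu  (by vowel merger, vowel merger)
No other proto-form is consistent with every reflex, so the reconstruction is *lanevo.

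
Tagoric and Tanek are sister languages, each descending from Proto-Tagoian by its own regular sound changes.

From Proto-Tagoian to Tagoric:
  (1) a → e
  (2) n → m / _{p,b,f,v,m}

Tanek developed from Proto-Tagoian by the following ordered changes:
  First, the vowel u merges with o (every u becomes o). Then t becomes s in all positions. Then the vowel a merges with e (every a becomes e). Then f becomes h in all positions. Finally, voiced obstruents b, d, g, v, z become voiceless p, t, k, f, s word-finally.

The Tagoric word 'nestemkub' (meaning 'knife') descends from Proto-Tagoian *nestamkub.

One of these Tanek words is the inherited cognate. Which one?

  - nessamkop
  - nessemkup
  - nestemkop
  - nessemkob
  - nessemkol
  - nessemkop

Tanek: *nestamkub > nestamkob > nessamkob > nessemkob > nessemkop  (by vowel merger, unconditioned shift, vowel merger, final devoicing)
Only 'nessemkop' matches the regular Tanek development of *nestamkub.

nessemkop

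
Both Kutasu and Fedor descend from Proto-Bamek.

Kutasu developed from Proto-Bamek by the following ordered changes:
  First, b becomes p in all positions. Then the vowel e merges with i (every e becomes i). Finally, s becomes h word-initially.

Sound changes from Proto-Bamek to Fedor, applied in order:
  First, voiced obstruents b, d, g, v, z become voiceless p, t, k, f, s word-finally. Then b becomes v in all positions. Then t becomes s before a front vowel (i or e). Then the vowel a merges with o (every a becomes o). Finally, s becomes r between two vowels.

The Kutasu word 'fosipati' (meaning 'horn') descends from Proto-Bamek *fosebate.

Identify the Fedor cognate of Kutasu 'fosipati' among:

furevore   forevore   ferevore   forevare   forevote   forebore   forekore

forevore

Fedor: *fosebate > fosevate > fosevase > fosevose > forevore  (by unconditioned shift, palatalisation, vowel merger, rhotacism)
Among the options, 'forevore' alone shows every Fedor change applied in order.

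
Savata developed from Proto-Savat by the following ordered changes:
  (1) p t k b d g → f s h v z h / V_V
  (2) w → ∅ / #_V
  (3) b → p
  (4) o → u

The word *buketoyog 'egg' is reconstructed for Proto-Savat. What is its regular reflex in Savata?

puhesuyug

Savata: start from *buketoyog.
  rule 1 (intervocalic lenition): buketoyog → buhesoyog
  rule 2: no change — buhesoyog
  rule 3 (unconditioned shift): buhesoyog → puhesoyog
  rule 4 (vowel merger): puhesoyog → puhesuyug
  ⇒ Savata puhesuyug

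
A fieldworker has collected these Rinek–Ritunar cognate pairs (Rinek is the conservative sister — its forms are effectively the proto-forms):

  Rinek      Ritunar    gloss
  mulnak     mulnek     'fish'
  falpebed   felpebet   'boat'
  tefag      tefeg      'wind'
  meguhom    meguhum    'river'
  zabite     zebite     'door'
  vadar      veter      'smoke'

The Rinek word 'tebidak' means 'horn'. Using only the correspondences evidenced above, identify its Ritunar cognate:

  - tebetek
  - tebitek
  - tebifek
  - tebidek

vadar ~ veter — Rinek d corresponds to Ritunar t between vowels (before a back vowel).
mulnak ~ mulnek, falpebed ~ felpebet — Rinek a corresponds to Ritunar e after a consonant, before a consonant other than r, m, n, p, b, f, v.
Applying these to Rinek 'tebidak':
  tebidak → tebitak   (d→t between vowels (before a back vowel))
  tebitak → tebitek   (a→e after a consonant, before a consonant other than r, m, n, p, b, f, v)
So the Ritunar cognate is 'tebitek'.

tebitek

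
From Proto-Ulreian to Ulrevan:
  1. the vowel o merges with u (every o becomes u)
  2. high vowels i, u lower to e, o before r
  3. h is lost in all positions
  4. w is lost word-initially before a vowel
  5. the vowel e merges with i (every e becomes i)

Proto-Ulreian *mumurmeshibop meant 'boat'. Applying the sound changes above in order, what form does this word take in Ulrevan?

mumormisibup

Ulrevan: *mumurmeshibop
  mumurmeshibop → mumurmeshibup   [vowel merger]
  mumurmeshibup → mumormeshibup   [pre-rhotic lowering]
  mumormeshibup → mumormesibup   [h-loss]
  mumormesibup (rule 4 does not apply)
  mumormesibup → mumormisibup   [vowel merger]
  giving Ulrevan mumormisibup.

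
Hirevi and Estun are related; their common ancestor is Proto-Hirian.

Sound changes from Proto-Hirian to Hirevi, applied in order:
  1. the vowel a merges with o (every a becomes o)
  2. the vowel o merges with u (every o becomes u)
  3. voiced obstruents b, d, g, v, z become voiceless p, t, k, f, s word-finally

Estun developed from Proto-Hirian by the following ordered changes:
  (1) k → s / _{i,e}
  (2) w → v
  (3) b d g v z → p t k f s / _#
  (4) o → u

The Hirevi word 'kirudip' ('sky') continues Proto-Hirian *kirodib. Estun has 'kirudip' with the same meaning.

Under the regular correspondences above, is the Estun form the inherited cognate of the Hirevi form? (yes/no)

no

Derive the expected Estun reflex of *kirodib:
Estun: start from *kirodib.
  rule 1 (palatalisation): kirodib → sirodib
  rule 2: no change — sirodib
  rule 3 (final devoicing): sirodib → sirodip
  rule 4 (vowel merger): sirodip → sirudip
  ⇒ Estun sirudip
The regular Estun reflex would be 'sirudip', but the attested form is 'kirudip'. The correspondence is irregular, so they are not cognates (the Estun form has a different source).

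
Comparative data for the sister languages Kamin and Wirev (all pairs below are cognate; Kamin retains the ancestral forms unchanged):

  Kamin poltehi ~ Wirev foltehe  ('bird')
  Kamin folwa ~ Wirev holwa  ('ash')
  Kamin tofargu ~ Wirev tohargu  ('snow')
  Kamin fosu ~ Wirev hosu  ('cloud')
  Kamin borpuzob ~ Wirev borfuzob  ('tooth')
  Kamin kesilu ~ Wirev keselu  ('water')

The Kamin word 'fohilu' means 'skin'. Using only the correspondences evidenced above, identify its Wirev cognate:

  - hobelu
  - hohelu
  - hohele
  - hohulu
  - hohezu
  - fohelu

hohelu

folwa ~ holwa, fosu ~ hosu — Kamin f corresponds to Wirev h word-initially before a back vowel.
kesilu ~ keselu — Kamin i corresponds to Wirev e after a consonant, before a consonant other than r, m, n, p, b, f, v.
Applying these to Kamin 'fohilu':
  fohilu → hohilu   (f→h word-initially before a back vowel)
  hohilu → hohelu   (i→e after a consonant, before a consonant other than r, m, n, p, b, f, v)
So the Wirev cognate is 'hohelu'.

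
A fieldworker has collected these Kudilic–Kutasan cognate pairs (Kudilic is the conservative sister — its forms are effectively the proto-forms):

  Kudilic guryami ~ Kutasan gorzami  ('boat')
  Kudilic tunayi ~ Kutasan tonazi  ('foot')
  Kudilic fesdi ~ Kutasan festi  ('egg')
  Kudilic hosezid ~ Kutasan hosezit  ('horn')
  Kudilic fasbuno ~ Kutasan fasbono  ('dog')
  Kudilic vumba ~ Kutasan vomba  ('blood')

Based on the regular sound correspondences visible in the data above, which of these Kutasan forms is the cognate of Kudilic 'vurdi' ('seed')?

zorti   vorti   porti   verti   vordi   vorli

vorti

guryami ~ gorzami — Kudilic u corresponds to Kutasan o after a consonant, before r.
fesdi ~ festi — Kudilic d corresponds to Kutasan t after a consonant, before a front vowel.
Applying these to Kudilic 'vurdi':
  vurdi → vordi   (u→o after a consonant, before r)
  vordi → vorti   (d→t after a consonant, before a front vowel)
So the Kutasan cognate is 'vorti'.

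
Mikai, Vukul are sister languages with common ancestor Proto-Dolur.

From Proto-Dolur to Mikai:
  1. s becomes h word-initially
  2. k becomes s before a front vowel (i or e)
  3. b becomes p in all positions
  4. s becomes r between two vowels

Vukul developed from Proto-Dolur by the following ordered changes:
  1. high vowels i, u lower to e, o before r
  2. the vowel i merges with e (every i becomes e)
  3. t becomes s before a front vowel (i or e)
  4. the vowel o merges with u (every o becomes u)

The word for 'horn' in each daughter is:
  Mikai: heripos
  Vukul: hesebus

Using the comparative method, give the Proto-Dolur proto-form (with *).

Position 5: Mikai has p, Vukul has b. Vukul preserves b here (none of its changes turn any other segment into b), so the proto-segment is *b.
Position 4: Mikai has i, Vukul has e. Mikai preserves i here (none of its changes turn any other segment into i), so the proto-segment is *i.
Position 3: Mikai has r, Vukul has s. Taking the neighbouring segments as reconstructed: Mikai r could go back to *k or *s or *r; Vukul s could go back to *t or *s — the one source consistent with every daughter is *s.
Continuing position by position gives *hesibos; check it forward:
Mikai: start from *hesibos.
  rule 1: no change — hesibos
  rule 2: no change — hesibos
  rule 3 (unconditioned shift): hesibos → hesipos
  rule 4 (rhotacism): hesipos → heripos
  ⇒ Mikai heripos
Vukul: start from *hesibos.
  rule 1: no change — hesibos
  rule 2 (vowel merger): hesibos → hesebos
  rule 3: no change — hesebos
  rule 4 (vowel merger): hesebos → hesebus
  ⇒ Vukul hesebus
No other proto-form is consistent with every reflex, so the reconstruction is *hesibos.

*hesibos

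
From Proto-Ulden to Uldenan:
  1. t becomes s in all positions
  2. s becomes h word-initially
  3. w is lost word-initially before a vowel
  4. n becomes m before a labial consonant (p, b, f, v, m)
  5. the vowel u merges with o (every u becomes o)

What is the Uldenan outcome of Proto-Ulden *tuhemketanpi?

Uldenan: *tuhemketanpi > suhemkesanpi > huhemkesanpi > huhemkesampi > hohemkesampi  (by unconditioned shift, debuccalisation, nasal place assimilation, vowel merger)

hohemkesampi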